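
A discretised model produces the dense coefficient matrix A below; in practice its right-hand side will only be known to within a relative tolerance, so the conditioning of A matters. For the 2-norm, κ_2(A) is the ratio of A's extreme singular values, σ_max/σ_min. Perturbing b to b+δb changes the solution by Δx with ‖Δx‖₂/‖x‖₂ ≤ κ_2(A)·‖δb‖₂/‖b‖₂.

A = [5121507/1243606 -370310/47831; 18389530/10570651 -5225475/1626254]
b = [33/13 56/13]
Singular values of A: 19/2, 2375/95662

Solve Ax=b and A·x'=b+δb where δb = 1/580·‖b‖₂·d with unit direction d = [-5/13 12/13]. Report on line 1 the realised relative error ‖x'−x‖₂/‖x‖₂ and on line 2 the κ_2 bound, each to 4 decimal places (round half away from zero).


from the listed singular values, σ₁ = 19/2, σ_n = 2375/95662
κ = σ_max/σ_min = (19/2)/(2375/95662) = 382.6480
worst-case relative error ≤ 382.6480 × 1/580 = 0.6597
solve Ax = b  →  x = [106.8183 56.4926]
‖b‖₂ = 5.0000 and ‖x‖₂ = 120.8369
with δb = [-0.0033 0.0080], A·Δx = δb → ‖Δx‖ = 0.3472
relative error = 0.0029
tightness: 0.0029 against a bound of 0.6597 (unrounded ratio ≈ 0.0044)

0.0029
0.6597


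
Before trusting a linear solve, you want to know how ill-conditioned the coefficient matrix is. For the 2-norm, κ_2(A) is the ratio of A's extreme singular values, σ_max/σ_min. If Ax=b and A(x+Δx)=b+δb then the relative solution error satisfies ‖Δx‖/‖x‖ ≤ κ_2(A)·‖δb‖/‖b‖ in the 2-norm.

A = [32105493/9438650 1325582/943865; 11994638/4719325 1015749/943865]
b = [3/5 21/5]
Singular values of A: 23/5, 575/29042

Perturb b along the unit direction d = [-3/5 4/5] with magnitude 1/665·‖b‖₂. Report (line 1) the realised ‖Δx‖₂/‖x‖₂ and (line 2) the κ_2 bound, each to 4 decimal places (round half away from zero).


from the listed singular values, σ₁ = 23/5, σ_n = 575/29042
κ = σ_max/σ_min = (23/5)/(575/29042) = 232.3360
bound on ‖Δx‖/‖x‖: κ·ε = 232.3360·1/665 = 0.3494
solve Ax = b  →  x = [-57.6763 140.1187]
‖b‖ = 4.2426, ‖x‖ = 151.5249
with δb = [-0.0038 0.0051], A·Δx = δb → ‖Δx‖ = 0.3222
dividing the unrounded norms, ‖Δx‖/‖x‖ = 0.0021
tightness: 0.0021 against a bound of 0.3494 (unrounded ratio ≈ 0.0061)

0.0021
0.3494


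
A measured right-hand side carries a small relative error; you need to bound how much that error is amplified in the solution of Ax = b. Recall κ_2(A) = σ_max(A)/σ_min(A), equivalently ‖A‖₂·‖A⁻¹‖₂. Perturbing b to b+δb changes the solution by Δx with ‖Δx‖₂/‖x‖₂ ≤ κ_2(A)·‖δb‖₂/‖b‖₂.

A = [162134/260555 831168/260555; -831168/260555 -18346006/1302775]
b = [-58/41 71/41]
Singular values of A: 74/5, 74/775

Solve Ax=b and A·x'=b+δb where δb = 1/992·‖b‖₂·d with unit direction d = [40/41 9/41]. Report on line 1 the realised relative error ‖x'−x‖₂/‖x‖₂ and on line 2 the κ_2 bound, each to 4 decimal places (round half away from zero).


σ_max = 74/5, σ_min = 74/775
κ = σ_max/σ_min = (74/5)/(74/775) = 155.0000
worst-case relative error ≤ 155.0000 × 1/992 = 0.1563
solve Ax = b  →  x = [10.1879 -2.4308]
‖b‖ = 2.2361, ‖x‖ = 10.4738
re-solving with b+δb shifts x by Δx of norm 0.0236
relative error = 0.0023
tightness: 0.0023 against a bound of 0.1563 (unrounded ratio ≈ 0.0144)

0.0023
0.1563


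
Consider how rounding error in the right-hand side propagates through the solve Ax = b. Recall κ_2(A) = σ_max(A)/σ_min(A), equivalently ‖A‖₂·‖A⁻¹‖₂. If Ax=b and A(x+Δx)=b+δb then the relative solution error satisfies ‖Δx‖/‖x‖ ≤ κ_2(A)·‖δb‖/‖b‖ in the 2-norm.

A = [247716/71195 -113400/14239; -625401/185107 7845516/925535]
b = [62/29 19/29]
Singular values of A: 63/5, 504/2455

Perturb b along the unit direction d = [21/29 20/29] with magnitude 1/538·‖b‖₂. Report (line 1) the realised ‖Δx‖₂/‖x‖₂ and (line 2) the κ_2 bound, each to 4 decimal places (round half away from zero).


0.0021
0.1141

largest singular value 63/5, smallest 504/2455
κ_2(A) = (63/5) / (504/2455) = 61.3750
perturbation bound = 61.3750·1/538 = 0.1141
solve Ax = b  →  x = [9.0232 3.6737]
2-norm of b is 2.2361; of x, 9.7424
δb = ε·‖b‖·d = [0.0030 0.0029]; solving A·Δx = δb gives ‖Δx‖ = 0.0202
dividing the unrounded norms, ‖Δx‖/‖x‖ = 0.0021
realised/bound (from unrounded values) ≈ 0.0182


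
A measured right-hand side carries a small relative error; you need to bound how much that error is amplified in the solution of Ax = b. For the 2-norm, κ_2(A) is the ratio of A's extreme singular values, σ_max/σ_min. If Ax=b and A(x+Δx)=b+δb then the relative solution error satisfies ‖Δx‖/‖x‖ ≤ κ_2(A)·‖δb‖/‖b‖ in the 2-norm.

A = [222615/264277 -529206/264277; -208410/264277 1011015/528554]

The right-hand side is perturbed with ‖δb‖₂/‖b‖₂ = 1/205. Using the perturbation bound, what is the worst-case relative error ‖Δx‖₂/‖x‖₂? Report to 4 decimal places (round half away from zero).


AᵀA = [110573325/83046769 -265353165/83046769; -265353165/83046769 2547428409/332187076]; tr = 17690661/1965604, det = 2025/1965604
solving λ² − 17690661/1965604·λ + 2025/1965604 = 0 gives λ = 9, 225/1965604
σ_max=√9=3, σ_min=√(225/1965604)=(15/1402) → κ = 280.4000
worst-case relative error ≤ 280.4000 × 1/205 = 1.3678

1.3678


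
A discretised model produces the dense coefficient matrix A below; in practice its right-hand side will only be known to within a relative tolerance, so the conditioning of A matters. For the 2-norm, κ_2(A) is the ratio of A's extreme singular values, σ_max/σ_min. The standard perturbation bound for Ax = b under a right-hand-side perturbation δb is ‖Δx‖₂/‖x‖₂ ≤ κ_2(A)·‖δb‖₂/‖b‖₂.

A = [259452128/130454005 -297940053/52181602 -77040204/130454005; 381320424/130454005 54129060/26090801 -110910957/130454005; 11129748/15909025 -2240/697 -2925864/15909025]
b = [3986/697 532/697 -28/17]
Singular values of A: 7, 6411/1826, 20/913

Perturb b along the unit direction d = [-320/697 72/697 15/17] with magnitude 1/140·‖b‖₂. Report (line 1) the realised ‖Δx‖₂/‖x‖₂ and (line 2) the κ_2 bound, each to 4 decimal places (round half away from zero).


0.0107
2.2825

largest singular value 7, smallest 20/913
κ_2(A) = 7 / (20/913) = 319.5500
κ_2(A)·‖δb‖/‖b‖ = 2.2825
solve Ax = b  →  x = [-50.4741 -0.4324 -175.4867]
2-norm of b is 6.0000; of x, 182.6018
re-solving with b+δb shifts x by Δx of norm 1.9564
realised ‖Δx‖/‖x‖ = 0.0107
so the bound overstates the realised error by a factor of ≈ 213.0354 (computed from the unrounded values)


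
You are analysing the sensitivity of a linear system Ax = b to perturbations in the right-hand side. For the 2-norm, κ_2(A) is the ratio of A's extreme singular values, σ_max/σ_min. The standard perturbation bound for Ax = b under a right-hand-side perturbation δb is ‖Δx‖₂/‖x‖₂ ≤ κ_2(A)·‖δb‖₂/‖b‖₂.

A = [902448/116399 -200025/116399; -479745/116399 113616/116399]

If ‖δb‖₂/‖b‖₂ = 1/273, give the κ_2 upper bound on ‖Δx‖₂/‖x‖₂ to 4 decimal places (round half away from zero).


0.6117

AᵀA = [3614420961/46881409 -813214080/46881409; -813214080/46881409 183109329/46881409]; tr = 2259090/27889, det = 6561/27889
eigenvalues of AᵀA: λ = (tr ± √(tr²−4·det))/2 = 81, 81/27889
κ = σ_max/σ_min = 9/(9/167) = 167.0000
perturbation bound = 167.0000·1/273 = 0.6117


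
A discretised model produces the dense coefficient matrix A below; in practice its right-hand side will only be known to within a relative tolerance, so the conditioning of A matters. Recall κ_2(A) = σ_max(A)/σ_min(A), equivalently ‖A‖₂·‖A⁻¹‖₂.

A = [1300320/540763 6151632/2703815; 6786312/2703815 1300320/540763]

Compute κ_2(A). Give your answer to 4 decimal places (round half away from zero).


321.5000

M = AᵀA = [105023582784/8692765225 4000824576/347710609; 4000824576/347710609 95259665664/8692765225]. tr(M)=238148928/10336225, det(M)=1327104/258405625
eigenvalues of AᵀA: λ = (tr ± √(tr²−4·det))/2 = 576/25, 2304/10336225
κ = σ_max/σ_min = (24/5)/(48/3215) = 321.5000


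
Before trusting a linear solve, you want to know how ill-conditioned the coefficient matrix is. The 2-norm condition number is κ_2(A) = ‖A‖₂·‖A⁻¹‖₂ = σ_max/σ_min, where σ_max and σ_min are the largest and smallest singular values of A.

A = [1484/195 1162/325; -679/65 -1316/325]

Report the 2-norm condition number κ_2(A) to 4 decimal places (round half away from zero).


AᵀA = [254065/1521 176204/2535; 176204/2535 123284/4225]; tr = 44149/225, det = 9604/225
λ_max, λ_min = (44149/225 ± √1940490601/50625)/2 = 196, 49/225
so κ_2 = √(196 / (49/225)) = 30.0000

30.0000


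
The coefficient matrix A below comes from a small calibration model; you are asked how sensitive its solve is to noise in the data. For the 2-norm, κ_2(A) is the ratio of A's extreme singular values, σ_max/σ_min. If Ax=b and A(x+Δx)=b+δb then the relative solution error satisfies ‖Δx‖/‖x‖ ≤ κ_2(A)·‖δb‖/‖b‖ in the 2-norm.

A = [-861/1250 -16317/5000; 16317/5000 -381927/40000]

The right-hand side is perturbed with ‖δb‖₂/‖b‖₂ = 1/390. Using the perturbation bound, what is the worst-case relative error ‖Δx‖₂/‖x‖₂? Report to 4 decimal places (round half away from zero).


0.0164

AᵀA = [444969/40000 -9251739/320000; -9251739/320000 260652609/2560000]; tr = 462609/4096, det = 4862025/16384
λ_max, λ_min = (462609/4096 ± √194092232481/16777216)/2 = 441/4, 11025/4096
σ_max=√(441/4)=(21/2), σ_min=√(11025/4096)=(105/64) → κ = 6.4000
κ_2(A)·‖δb‖/‖b‖ = 0.0164


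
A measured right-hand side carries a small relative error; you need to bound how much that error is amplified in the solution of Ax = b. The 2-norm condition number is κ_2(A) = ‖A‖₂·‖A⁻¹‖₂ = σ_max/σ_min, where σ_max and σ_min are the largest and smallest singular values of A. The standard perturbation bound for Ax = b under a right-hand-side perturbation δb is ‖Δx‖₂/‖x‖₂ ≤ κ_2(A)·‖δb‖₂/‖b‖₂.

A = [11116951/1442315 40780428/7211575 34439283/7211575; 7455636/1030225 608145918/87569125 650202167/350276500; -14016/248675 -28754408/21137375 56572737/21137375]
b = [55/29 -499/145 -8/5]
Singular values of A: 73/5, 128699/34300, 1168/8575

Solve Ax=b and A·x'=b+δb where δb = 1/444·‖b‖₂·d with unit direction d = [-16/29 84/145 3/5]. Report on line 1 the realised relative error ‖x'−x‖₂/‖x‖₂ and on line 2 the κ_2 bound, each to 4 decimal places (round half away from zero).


σ_max = 73/5, σ_min = 1168/8575
κ = σ_max/σ_min = (73/5)/(1168/8575) = 107.1875
worst-case relative error ≤ 107.1875 × 1/444 = 0.2414
solve Ax = b  →  x = [20.2031 -18.9306 -9.7943]
‖b‖₂ = 4.2426 and ‖x‖₂ = 29.3677
with δb = [-0.0053 0.0055 0.0057], A·Δx = δb → ‖Δx‖ = 0.0702
dividing the unrounded norms, ‖Δx‖/‖x‖ = 0.0024
realised/bound (from unrounded values) ≈ 0.0099

0.0024
0.2414


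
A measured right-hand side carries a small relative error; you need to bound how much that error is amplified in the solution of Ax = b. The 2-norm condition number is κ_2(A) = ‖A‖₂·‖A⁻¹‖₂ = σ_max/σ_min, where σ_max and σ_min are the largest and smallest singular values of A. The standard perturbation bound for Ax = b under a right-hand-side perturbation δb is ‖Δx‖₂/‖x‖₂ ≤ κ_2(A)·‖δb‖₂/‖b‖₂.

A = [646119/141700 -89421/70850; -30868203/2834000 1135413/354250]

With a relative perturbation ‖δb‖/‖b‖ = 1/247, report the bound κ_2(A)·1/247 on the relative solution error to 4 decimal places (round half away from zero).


M = AᵀA = [6626235865761/47524000000 -241572897531/5940500000; -241572897531/5940500000 4405519413/371281250]. tr(M)=11504227761/76038400, det(M)=228886641/304153600
char-poly roots: 15129/100 and 15129/3041536
so κ_2 = √((15129/100) / (15129/3041536)) = 174.4000
κ_2(A)·‖δb‖/‖b‖ = 0.7061

0.7061


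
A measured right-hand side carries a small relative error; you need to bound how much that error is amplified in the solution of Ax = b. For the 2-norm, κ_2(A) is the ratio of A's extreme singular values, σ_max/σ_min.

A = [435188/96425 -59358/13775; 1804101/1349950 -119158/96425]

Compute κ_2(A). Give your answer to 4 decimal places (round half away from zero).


form AᵀA = [64599912169/2915784004 -2197198575/104135143; -2197198575/104135143 298950184/14876449] with trace 146485313/3467044 and determinant 28561/866761
eigenvalues of AᵀA: λ = (tr ± √(tr²−4·det))/2 = 169/4, 676/866761
κ_2(A) = √(λ_max/λ_min) = √((169/4) / (676/866761)) = 232.7500

232.7500


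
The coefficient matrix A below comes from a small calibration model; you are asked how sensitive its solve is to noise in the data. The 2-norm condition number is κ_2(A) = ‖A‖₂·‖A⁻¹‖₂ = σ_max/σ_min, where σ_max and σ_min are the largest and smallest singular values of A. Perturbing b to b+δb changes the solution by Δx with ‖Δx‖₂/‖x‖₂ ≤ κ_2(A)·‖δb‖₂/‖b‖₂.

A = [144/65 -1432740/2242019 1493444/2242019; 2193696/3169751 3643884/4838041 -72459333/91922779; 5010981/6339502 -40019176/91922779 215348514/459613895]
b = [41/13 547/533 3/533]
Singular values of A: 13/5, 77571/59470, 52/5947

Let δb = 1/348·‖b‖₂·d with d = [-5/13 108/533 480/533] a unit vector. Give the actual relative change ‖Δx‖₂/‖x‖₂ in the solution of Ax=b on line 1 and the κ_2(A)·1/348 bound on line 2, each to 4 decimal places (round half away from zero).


from the listed singular values, σ₁ = 13/5, σ_n = 52/5947
condition number: (13/5) ÷ (52/5947) = 297.3500
perturbation bound = 297.3500·1/348 = 0.8545
solve Ax = b  →  x = [1.3600 -82.6343 -79.0638]
‖b‖₂ = 3.3166 and ‖x‖₂ = 114.3738
δb = ε·‖b‖·d = [-0.0037 0.0019 0.0086]; solving A·Δx = δb gives ‖Δx‖ = 1.0900
dividing the unrounded norms, ‖Δx‖/‖x‖ = 0.0095
realised/bound (from unrounded values) ≈ 0.0112

0.0095
0.8545


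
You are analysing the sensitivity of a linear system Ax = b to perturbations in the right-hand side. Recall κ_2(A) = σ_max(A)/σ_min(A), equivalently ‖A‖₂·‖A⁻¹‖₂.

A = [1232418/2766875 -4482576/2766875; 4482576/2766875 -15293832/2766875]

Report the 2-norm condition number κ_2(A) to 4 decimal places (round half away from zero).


form AᵀA = [34579746756/12248955625 -118528274592/12248955625; -118528274592/12248955625 406391655744/12248955625] with trace 705554244/19598329 and determinant 518400/19598329
char-poly roots: 36 and 14400/19598329
σ_max=√36=6, σ_min=√(14400/19598329)=(120/4427) → κ = 221.3500

221.3500


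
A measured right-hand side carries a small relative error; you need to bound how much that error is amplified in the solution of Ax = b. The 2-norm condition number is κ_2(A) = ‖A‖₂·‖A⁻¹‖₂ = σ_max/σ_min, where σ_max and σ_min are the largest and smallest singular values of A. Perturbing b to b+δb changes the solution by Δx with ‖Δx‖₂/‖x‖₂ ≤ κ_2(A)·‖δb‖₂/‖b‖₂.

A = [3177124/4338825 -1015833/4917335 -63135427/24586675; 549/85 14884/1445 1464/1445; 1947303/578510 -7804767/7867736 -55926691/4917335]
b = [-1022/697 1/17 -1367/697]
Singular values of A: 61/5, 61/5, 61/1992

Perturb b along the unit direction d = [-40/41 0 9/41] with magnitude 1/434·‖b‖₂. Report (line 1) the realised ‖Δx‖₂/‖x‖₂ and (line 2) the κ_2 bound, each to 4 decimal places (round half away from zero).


0.0056
0.9180

σ_max = 61/5, σ_min = 61/1992
κ_2(A) = (61/5) / (61/1992) = 398.4000
worst-case relative error ≤ 398.4000 × 1/434 = 0.9180
solve Ax = b  →  x = [26.0754 -17.2690 9.3959]
‖b‖₂ = 2.4495 and ‖x‖₂ = 32.6563
Δx = A⁻¹·δb where δb = 1/434·2.4495·d; ‖Δx‖ = 0.1843
dividing the unrounded norms, ‖Δx‖/‖x‖ = 0.0056
tightness: 0.0056 against a bound of 0.9180 (unrounded ratio ≈ 0.0061)


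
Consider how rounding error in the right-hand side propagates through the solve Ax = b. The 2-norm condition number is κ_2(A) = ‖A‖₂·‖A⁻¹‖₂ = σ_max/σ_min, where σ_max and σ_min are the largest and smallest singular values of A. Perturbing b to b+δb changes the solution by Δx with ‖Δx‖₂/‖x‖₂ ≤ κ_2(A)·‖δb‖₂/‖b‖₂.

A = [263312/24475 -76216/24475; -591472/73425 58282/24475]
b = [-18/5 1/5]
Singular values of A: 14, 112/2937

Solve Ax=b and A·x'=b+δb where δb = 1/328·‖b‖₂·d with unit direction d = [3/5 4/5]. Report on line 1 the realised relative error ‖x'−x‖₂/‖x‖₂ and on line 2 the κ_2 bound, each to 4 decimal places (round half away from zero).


from the listed singular values, σ₁ = 14, σ_n = 112/2937
κ_2(A) = 14 / (112/2937) = 367.1250
perturbation bound = 367.1250·1/328 = 1.1193
solve Ax = b  →  x = [-14.8907 -50.2886]
‖b‖ = 3.6056, ‖x‖ = 52.4469
Δx = A⁻¹·δb where δb = 1/328·3.6056·d; ‖Δx‖ = 0.2883
realised ‖Δx‖/‖x‖ = 0.0055
so the bound overstates the realised error by a factor of ≈ 203.6460 (computed from the unrounded values)

0.0055
1.1193


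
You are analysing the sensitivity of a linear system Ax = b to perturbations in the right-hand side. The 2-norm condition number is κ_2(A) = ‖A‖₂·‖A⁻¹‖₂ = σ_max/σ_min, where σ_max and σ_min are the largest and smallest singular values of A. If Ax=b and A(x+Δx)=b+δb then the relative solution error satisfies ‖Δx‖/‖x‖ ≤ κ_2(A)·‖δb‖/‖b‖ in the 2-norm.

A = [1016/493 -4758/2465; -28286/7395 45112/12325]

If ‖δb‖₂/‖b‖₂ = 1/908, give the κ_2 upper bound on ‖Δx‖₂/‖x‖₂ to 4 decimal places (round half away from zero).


0.2478

M = AᵀA = [3572164/189225 -5669888/315375; -5669888/315375 9000196/525625]. tr(M)=202504/5625, det(M)=16/625
eigenvalues of AᵀA: λ = (tr ± √(tr²−4·det))/2 = 36, 4/5625
σ_max=√36=6, σ_min=√(4/5625)=(2/75) → κ = 225.0000
κ_2(A)·‖δb‖/‖b‖ = 0.2478


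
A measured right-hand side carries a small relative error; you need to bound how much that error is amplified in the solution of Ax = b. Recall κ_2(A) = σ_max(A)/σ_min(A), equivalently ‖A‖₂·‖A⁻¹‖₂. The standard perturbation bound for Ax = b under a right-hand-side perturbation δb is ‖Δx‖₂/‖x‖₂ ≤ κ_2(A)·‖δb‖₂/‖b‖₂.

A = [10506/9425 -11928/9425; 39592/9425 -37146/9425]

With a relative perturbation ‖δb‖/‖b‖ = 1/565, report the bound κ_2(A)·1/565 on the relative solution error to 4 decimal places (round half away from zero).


AᵀA = [2684644/142129 -2553600/142129; -2553600/142129 2435364/142129]; tr = 6088/169, det = 144/169
solving λ² − 6088/169·λ + 144/169 = 0 gives λ = 36, 4/169
σ_max=√36=6, σ_min=√(4/169)=(2/13) → κ = 39.0000
κ_2(A)·‖δb‖/‖b‖ = 0.0690

0.0690


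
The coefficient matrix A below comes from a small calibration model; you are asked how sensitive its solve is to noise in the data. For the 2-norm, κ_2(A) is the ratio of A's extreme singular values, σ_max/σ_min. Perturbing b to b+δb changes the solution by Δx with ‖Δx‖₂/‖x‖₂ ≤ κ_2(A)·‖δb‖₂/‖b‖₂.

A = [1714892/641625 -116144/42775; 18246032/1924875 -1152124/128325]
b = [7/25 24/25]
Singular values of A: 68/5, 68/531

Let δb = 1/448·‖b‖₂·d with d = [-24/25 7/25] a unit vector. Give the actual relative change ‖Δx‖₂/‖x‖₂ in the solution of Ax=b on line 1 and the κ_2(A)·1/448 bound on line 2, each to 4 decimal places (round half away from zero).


0.2371
0.2371

largest singular value 68/5, smallest 68/531
κ_2(A) = (68/5) / (68/531) = 106.2000
bound on ‖Δx‖/‖x‖: κ·ε = 106.2000·1/448 = 0.2371
solve Ax = b  →  x = [0.0532 -0.0507]
2-norm of b is 1.0000; of x, 0.0735
Δx = A⁻¹·δb where δb = 1/448·1.0000·d; ‖Δx‖ = 0.0174
relative error = 0.2371
realised/bound = 1 exactly: the bound is attained for this b and d


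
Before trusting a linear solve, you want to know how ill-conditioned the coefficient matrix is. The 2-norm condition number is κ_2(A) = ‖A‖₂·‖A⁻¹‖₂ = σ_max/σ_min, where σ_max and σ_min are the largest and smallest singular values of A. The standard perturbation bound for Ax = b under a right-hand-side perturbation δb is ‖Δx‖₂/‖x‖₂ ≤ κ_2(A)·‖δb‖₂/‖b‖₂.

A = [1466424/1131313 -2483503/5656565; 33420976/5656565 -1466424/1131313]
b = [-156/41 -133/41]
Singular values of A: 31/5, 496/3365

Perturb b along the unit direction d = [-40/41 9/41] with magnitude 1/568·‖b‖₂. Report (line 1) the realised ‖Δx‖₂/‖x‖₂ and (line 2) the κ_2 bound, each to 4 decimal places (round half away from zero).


from the listed singular values, σ₁ = 31/5, σ_n = 496/3365
condition number: (31/5) ÷ (496/3365) = 42.0625
perturbation bound = 42.0625·1/568 = 0.0741
solve Ax = b  →  x = [3.8383 19.9980]
‖b‖ = 5.0000, ‖x‖ = 20.3630
δb = ε·‖b‖·d = [-0.0086 0.0019]; solving A·Δx = δb gives ‖Δx‖ = 0.0597
relative error = 0.0029
realised/bound (from unrounded values) ≈ 0.0396

0.0029
0.0741


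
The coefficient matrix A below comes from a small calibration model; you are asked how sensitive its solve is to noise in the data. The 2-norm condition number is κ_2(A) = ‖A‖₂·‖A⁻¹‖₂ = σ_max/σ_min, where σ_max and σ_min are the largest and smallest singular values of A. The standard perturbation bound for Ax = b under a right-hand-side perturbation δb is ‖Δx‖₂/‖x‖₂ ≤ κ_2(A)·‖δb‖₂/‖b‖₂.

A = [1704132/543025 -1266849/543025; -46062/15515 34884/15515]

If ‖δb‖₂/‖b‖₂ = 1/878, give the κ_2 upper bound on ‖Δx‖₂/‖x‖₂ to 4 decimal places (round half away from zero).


0.2559

M = AᵀA = [6543588564/350625625 -4907539548/350625625; -4907539548/350625625 3680857161/350625625]. tr(M)=408977829/14025025, det(M)=236196/14025025
eigenvalues of AᵀA: λ = (tr ± √(tr²−4·det))/2 = 729/25, 324/561001
σ_max=√(729/25)=(27/5), σ_min=√(324/561001)=(18/749) → κ = 224.7000
perturbation bound = 224.7000·1/878 = 0.2559


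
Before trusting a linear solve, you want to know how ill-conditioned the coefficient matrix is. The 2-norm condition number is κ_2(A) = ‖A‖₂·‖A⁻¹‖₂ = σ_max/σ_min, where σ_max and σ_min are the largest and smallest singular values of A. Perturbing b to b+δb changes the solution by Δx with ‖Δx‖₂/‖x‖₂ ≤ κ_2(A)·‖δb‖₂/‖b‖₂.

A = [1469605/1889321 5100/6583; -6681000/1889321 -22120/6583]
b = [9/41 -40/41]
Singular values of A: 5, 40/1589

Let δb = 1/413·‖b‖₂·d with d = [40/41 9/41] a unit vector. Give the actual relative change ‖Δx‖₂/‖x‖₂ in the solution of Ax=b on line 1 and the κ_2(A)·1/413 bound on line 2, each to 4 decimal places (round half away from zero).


σ_max = 5, σ_min = 40/1589
κ_2(A) = 5 / (40/1589) = 198.6250
perturbation bound = 198.6250·1/413 = 0.4809
solve Ax = b  →  x = [0.1448 0.1379]
2-norm of b is 1.0000; of x, 0.2000
re-solving with b+δb shifts x by Δx of norm 0.0962
dividing the unrounded norms, ‖Δx‖/‖x‖ = 0.4809
so the bound is sharp here: realised error equals the bound

0.4809
0.4809


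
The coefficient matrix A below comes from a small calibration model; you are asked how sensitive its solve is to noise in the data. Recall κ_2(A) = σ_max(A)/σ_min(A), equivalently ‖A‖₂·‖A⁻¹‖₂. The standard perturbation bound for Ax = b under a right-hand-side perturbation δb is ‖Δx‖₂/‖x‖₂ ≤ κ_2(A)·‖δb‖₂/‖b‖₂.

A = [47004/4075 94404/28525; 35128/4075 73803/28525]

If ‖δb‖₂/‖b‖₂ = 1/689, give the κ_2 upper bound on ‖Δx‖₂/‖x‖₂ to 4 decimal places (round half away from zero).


0.2484

AᵀA = [137734096/664225 281196696/4649575; 281196696/4649575 574359921/32547025]; tr = 292933225/1301881, det = 2250000/1301881
char-poly roots: 225 and 10000/1301881
so κ_2 = √(225 / (10000/1301881)) = 171.1500
bound on ‖Δx‖/‖x‖: κ·ε = 171.1500·1/689 = 0.2484


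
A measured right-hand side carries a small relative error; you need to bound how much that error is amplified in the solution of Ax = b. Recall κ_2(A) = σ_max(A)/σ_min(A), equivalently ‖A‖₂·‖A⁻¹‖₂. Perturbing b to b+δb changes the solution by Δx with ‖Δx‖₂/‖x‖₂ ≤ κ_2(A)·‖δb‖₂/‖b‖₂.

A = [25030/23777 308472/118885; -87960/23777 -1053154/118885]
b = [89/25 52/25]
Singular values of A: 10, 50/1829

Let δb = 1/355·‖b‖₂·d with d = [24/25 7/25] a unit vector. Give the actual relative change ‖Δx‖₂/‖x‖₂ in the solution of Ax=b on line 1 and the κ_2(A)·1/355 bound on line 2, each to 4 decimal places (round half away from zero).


0.0029
1.0304

from the listed singular values, σ₁ = 10, σ_n = 50/1829
κ = σ_max/σ_min = 10/(50/1829) = 365.8000
perturbation bound = 365.8000·1/355 = 1.0304
solve Ax = b  →  x = [-135.1031 56.1846]
2-norm of b is 4.1231; of x, 146.3200
δb = ε·‖b‖·d = [0.0111 0.0033]; solving A·Δx = δb gives ‖Δx‖ = 0.4249
relative error = 0.0029
tightness: 0.0029 against a bound of 1.0304 (unrounded ratio ≈ 0.0028)


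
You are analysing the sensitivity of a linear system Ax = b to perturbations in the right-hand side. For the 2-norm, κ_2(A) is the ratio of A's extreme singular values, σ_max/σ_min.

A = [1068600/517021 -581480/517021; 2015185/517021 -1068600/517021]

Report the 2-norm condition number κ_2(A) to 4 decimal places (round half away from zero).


223.6250

form AᵀA = [18003033025/924950569 -9601371000/924950569; -9601371000/924950569 5121193600/924950569] with trace 80014625/3200521 and determinant 40000/3200521
char-poly roots: 25 and 1600/3200521
σ_max=√25=5, σ_min=√(1600/3200521)=(40/1789) → κ = 223.6250


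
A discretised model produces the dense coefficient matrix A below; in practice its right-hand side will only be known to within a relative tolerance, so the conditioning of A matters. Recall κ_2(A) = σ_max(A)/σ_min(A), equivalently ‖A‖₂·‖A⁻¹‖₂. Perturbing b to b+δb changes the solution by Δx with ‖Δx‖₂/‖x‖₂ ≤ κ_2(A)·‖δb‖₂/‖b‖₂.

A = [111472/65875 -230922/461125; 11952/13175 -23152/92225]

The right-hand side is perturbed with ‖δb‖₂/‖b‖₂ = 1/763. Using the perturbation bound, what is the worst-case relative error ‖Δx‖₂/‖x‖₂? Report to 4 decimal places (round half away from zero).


0.1778

form AᵀA = [55353856/15015625 -113007456/105109375; -113007456/105109375 230883556/735765625] with trace 4709156/1177225 and determinant 1024/1177225
char-poly roots: 4 and 256/1177225
σ_max=√4=2, σ_min=√(256/1177225)=(16/1085) → κ = 135.6250
perturbation bound = 135.6250·1/763 = 0.1778


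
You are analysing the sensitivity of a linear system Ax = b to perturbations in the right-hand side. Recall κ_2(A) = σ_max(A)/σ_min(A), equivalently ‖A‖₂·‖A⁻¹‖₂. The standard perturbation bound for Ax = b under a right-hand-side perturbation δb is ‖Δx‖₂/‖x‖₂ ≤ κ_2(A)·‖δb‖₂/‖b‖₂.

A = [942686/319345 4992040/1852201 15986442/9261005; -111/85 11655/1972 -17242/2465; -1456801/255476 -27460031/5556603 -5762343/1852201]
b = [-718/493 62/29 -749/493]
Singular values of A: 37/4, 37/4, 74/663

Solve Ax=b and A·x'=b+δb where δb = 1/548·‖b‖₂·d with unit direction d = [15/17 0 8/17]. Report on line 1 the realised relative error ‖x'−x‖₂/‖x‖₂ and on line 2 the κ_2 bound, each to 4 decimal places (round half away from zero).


σ_max = 37/4, σ_min = 74/663
κ = σ_max/σ_min = (37/4)/(74/663) = 82.8750
perturbation bound = 82.8750·1/548 = 0.1512
solve Ax = b  →  x = [12.6652 -8.2417 -9.6340]
2-norm of b is 3.0000; of x, 17.9205
Δx = A⁻¹·δb where δb = 1/548·3.0000·d; ‖Δx‖ = 0.0490
realised ‖Δx‖/‖x‖ = 0.0027
so the bound overstates the realised error by a factor of ≈ 55.2550 (computed from the unrounded values)

0.0027
0.1512


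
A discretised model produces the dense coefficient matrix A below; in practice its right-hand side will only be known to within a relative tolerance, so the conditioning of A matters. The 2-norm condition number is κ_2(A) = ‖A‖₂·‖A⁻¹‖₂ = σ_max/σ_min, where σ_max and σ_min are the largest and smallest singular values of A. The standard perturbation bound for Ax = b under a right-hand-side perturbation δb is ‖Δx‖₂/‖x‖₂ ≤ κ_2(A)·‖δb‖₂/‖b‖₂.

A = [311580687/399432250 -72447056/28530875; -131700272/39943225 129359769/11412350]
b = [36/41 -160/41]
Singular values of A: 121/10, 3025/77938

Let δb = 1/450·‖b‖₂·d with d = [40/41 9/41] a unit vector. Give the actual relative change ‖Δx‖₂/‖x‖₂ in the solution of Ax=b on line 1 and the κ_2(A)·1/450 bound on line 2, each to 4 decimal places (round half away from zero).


0.6928
0.6928

σ_max = 121/10, σ_min = 3025/77938
κ_2(A) = (121/10) / (3025/77938) = 311.7520
κ_2(A)·‖δb‖/‖b‖ = 0.6928
solve Ax = b  →  x = [0.0926 -0.3174]
2-norm of b is 4.0000; of x, 0.3306
re-solving with b+δb shifts x by Δx of norm 0.2290
relative error = 0.6928
realised/bound = 1 exactly: the bound is attained for this b and d


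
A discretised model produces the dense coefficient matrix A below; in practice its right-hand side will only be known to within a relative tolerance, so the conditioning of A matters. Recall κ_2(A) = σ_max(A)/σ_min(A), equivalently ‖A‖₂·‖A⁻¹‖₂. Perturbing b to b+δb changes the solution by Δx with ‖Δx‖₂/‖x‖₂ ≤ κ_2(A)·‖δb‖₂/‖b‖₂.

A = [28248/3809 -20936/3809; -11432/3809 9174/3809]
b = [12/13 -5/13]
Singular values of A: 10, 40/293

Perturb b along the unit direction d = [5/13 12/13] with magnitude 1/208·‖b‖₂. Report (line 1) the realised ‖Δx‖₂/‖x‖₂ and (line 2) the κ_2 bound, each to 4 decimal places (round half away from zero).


0.3522
0.3522

σ_max = 10, σ_min = 40/293
κ_2(A) = 10 / (40/293) = 73.2500
perturbation bound = 73.2500·1/208 = 0.3522
solve Ax = b  →  x = [0.0800 -0.0600]
‖b‖₂ = 1.0000 and ‖x‖₂ = 0.1000
re-solving with b+δb shifts x by Δx of norm 0.0352
relative error = 0.3522
so the bound is sharp here: realised error equals the bound


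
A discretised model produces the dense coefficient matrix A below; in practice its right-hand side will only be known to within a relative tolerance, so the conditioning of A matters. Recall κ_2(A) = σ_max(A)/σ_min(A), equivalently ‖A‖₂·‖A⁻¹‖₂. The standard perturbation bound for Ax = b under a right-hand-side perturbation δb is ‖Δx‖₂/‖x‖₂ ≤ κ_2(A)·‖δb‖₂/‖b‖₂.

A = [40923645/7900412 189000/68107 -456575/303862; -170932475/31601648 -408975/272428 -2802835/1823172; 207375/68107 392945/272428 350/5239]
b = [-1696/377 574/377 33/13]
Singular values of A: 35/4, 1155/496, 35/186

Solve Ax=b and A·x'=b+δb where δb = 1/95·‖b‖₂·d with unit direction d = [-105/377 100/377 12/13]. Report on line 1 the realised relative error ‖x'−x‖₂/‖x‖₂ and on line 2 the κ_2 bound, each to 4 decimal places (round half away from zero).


0.0142
0.4895

largest singular value 35/4, smallest 35/186
κ = σ_max/σ_min = (35/4)/(35/186) = 46.5000
κ_2(A)·‖δb‖/‖b‖ = 0.4895
solve Ax = b  →  x = [-7.7363 17.6758 8.9686]
‖b‖₂ = 5.3852 and ‖x‖₂ = 21.2772
re-solving with b+δb shifts x by Δx of norm 0.3012
relative error = 0.0142
realised/bound (from unrounded values) ≈ 0.0289


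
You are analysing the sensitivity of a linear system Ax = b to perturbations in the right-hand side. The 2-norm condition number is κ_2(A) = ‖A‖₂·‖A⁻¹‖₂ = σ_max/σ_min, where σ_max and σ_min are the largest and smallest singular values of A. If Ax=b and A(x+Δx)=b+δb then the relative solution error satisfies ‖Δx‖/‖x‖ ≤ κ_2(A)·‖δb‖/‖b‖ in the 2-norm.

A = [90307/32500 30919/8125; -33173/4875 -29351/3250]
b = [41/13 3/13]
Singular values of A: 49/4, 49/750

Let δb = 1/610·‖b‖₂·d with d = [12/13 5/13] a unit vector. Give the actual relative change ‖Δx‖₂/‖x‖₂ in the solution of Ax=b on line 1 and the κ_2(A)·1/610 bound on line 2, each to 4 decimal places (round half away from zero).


0.0017
0.3074

from the listed singular values, σ₁ = 49/4, σ_n = 49/750
κ_2(A) = (49/4) / (49/750) = 187.5000
perturbation bound = 187.5000·1/610 = 0.3074
solve Ax = b  →  x = [-36.6857 27.6163]
‖b‖₂ = 3.1623 and ‖x‖₂ = 45.9184
re-solving with b+δb shifts x by Δx of norm 0.0793
relative error = 0.0017
realised/bound (from unrounded values) ≈ 0.0056


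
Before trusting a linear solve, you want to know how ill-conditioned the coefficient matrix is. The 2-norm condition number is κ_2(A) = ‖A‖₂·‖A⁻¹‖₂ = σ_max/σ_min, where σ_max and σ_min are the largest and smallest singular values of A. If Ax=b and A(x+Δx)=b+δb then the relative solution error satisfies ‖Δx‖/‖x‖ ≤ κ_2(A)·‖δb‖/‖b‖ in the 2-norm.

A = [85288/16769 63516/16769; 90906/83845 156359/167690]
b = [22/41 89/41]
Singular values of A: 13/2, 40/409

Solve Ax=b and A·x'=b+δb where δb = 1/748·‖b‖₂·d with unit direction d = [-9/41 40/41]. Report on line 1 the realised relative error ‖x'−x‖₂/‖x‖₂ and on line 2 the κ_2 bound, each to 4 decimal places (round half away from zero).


largest singular value 13/2, smallest 40/409
κ = σ_max/σ_min = (13/2)/(40/409) = 66.4625
bound on ‖Δx‖/‖x‖: κ·ε = 66.4625·1/748 = 0.0889
solve Ax = b  →  x = [-12.1469 16.4523]
‖b‖₂ = 2.2361 and ‖x‖₂ = 20.4506
δb = ε·‖b‖·d = [-0.0007 0.0029]; solving A·Δx = δb gives ‖Δx‖ = 0.0306
dividing the unrounded norms, ‖Δx‖/‖x‖ = 0.0015
so the bound overstates the realised error by a factor of ≈ 59.4475 (computed from the unrounded values)

0.0015
0.0889


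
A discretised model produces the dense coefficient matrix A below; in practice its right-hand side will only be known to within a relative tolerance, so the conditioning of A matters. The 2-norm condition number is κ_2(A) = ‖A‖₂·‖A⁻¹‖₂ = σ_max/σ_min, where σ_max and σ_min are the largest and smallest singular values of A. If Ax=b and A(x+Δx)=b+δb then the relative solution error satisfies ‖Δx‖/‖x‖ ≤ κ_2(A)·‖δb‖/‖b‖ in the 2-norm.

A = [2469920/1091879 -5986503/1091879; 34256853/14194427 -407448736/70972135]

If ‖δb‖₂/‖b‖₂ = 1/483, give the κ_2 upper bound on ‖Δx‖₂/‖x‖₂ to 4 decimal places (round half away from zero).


AᵀA = [2621304744049/239574028369 -31453313321088/1197870141845; -31453313321088/1197870141845 377444642368681/5989350709225]; tr = 2621167224674/35439945025, det = 85470025/1417597801
λ_max, λ_min = (2621167224674/35439945025 ± √6870214714406471056843776/1255989703375022250625)/2 = 1849/25, 1155625/1417597801
σ_max=√(1849/25)=(43/5), σ_min=√(1155625/1417597801)=(1075/37651) → κ = 301.2080
κ_2(A)·‖δb‖/‖b‖ = 0.6236

0.6236


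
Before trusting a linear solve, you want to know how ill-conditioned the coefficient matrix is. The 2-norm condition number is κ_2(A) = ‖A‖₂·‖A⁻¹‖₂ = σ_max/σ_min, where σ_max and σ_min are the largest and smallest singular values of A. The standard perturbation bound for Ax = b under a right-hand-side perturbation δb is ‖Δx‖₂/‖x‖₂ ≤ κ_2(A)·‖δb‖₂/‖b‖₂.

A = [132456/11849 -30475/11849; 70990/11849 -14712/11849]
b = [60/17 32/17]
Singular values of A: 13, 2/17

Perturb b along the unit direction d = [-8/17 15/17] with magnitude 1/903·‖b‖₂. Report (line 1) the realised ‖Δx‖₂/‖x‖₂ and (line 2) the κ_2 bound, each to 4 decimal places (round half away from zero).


from the listed singular values, σ₁ = 13, σ_n = 2/17
κ_2(A) = 13 / (2/17) = 110.5000
κ_2(A)·‖δb‖/‖b‖ = 0.1224
solve Ax = b  →  x = [0.3002 -0.0675]
2-norm of b is 4.0000; of x, 0.3077
with δb = [-0.0021 0.0039], A·Δx = δb → ‖Δx‖ = 0.0377
relative error = 0.1224
so the bound is sharp here: realised error equals the bound

0.1224
0.1224


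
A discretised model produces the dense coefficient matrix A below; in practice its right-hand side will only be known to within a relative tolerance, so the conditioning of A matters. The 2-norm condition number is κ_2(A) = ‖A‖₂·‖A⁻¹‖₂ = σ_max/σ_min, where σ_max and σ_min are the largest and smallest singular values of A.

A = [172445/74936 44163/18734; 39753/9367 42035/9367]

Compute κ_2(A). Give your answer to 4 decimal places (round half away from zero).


form AᵀA = [452860009/19430464 118864935/4857616; 118864935/4857616 31204621/1214404] with trace 1132145/23104 and determinant 2401/23104
char-poly roots: 49 and 49/23104
κ_2(A) = √(λ_max/λ_min) = √(49 / (49/23104)) = 152.0000

152.0000


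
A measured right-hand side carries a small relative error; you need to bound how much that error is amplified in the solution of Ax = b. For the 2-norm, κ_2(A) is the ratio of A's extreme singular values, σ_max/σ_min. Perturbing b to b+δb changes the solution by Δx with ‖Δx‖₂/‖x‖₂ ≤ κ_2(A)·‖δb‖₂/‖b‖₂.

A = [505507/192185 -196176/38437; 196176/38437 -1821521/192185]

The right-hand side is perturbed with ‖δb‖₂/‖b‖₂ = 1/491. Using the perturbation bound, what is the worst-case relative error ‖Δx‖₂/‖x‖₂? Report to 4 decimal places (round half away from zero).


form AᵀA = [4213366441/127803025 -1579609152/25560605; -1579609152/25560605 14809911169/127803025] with trace 13164898/88445 and determinant 13845841/11055625
char-poly roots: 3721/25 and 3721/442225
so κ_2 = √((3721/25) / (3721/442225)) = 133.0000
perturbation bound = 133.0000·1/491 = 0.2709

0.2709


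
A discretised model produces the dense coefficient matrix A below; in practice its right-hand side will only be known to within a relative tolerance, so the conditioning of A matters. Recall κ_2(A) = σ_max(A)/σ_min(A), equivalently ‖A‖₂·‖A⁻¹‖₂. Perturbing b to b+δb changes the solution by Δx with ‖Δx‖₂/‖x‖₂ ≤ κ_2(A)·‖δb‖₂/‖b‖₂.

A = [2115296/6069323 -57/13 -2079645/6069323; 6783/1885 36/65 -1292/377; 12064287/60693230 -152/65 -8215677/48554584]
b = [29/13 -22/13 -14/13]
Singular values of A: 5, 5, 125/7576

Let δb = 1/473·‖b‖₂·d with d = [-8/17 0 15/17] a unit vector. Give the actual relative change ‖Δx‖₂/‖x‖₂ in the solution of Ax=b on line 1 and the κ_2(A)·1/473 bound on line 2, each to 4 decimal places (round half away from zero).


0.0032
0.6407

σ_max = 5, σ_min = 125/7576
κ = σ_max/σ_min = 5/(125/7576) = 303.0400
worst-case relative error ≤ 303.0400 × 1/473 = 0.6407
solve Ax = b  →  x = [-83.8174 -0.3280 -87.5674]
‖b‖ = 3.0000, ‖x‖ = 121.2168
Δx = A⁻¹·δb where δb = 1/473·3.0000·d; ‖Δx‖ = 0.3844
relative error = 0.0032
realised/bound (from unrounded values) ≈ 0.0049


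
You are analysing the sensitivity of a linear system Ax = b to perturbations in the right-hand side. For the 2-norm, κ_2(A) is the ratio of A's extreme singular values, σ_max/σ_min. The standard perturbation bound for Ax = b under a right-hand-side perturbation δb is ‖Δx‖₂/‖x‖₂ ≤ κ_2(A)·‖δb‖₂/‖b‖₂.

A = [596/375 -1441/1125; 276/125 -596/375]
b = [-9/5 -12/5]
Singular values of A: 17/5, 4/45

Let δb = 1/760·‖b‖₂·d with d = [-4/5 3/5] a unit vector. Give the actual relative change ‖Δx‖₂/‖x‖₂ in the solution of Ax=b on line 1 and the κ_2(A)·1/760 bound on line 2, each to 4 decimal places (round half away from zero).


0.0503
0.0503

from the listed singular values, σ₁ = 17/5, σ_n = 4/45
κ_2(A) = (17/5) / (4/45) = 38.2500
κ_2(A)·‖δb‖/‖b‖ = 0.0503
solve Ax = b  →  x = [-0.7059 0.5294]
‖b‖₂ = 3.0000 and ‖x‖₂ = 0.8824
with δb = [-0.0032 0.0024], A·Δx = δb → ‖Δx‖ = 0.0444
dividing the unrounded norms, ‖Δx‖/‖x‖ = 0.0503
realised/bound = 1 exactly: the bound is attained for this b and d
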